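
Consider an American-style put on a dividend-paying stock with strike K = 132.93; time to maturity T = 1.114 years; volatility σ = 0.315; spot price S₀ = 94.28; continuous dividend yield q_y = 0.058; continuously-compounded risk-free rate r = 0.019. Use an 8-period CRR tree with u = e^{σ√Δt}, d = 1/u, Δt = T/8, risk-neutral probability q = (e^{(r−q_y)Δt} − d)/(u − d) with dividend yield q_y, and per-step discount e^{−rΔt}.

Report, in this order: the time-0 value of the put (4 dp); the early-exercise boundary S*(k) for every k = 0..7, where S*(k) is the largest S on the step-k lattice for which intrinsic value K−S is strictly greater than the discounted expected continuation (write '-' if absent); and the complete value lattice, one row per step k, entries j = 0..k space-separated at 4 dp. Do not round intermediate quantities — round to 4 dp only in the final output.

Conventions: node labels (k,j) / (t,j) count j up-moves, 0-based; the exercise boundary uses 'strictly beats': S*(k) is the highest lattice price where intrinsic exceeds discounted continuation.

price = 44.0475
boundary = - - - - - - - 41.4069
tree:
44.0475
52.0276 34.4620
59.9768 42.5275 24.7145
67.5444 50.9948 32.3321 15.4621
74.4922 59.3717 40.9609 21.8770 7.6387
80.7578 67.2024 50.0614 29.9748 12.0151 2.2842
86.4130 74.2581 58.8945 39.4591 18.4502 4.1464 0.0000
91.5231 80.6194 66.8488 49.4287 27.3919 7.5269 0.0000 0.0000
96.1152 86.3583 74.0156 58.4018 38.6500 13.6634 0.0000 0.0000 0.0000

Δt=0.13925, u=1.12473, d=0.88910, q=0.44766, disc=e^(-rΔt)=0.99736
k=8 terminal: V=max(K-S,0) → 96.1152 86.3583 74.0156 58.4018 38.6500 13.6634 0.0000 0.0000 0.0000
k=7: j=0 S=41.4069 intr=91.5231 cont=91.5050 V=91.5231[EX]; j=1 S=52.3807 intr=80.5493 cont=80.6194 V=80.6194[hold]; j=2 S=66.2629 intr=66.6671 cont=66.8488 V=66.8488[hold]; j=3 S=83.8243 intr=49.1057 cont=49.4287 V=49.4287[hold]; j=4 S=106.0399 intr=26.8901 cont=27.3919 V=27.3919[hold]; j=5 S=134.1431 intr=0.0000 cont=7.5269 V=7.5269[hold]; j=6 S=169.6945 intr=0.0000 cont=0.0000 V=0.0000[hold]; j=7 S=214.6678 intr=0.0000 cont=0.0000 V=0.0000[hold]  S*(7)=41.4069
k=6: j=0 S=46.5717 intr=86.3583 cont=86.4130 V=86.4130[hold]; j=1 S=58.9144 intr=74.0156 cont=74.2581 V=74.2581[hold]; j=2 S=74.5282 intr=58.4018 cont=58.8945 V=58.8945[hold]; j=3 S=94.2800 intr=38.6500 cont=39.4591 V=39.4591[hold]; j=4 S=119.2666 intr=13.6634 cont=18.4502 V=18.4502[hold]; j=5 S=150.8753 intr=0.0000 cont=4.1464 V=4.1464[hold]; j=6 S=190.8610 intr=0.0000 cont=0.0000 V=0.0000[hold]  S*(6)=-
k=5: j=0 S=52.3807 intr=80.5493 cont=80.7578 V=80.7578[hold]; j=1 S=66.2629 intr=66.6671 cont=67.2024 V=67.2024[hold]; j=2 S=83.8243 intr=49.1057 cont=50.0614 V=50.0614[hold]; j=3 S=106.0399 intr=26.8901 cont=29.9748 V=29.9748[hold]; j=4 S=134.1431 intr=0.0000 cont=12.0151 V=12.0151[hold]; j=5 S=169.6945 intr=0.0000 cont=2.2842 V=2.2842[hold]  S*(5)=-
k=4: j=0 S=58.9144 intr=74.0156 cont=74.4922 V=74.4922[hold]; j=1 S=74.5282 intr=58.4018 cont=59.3717 V=59.3717[hold]; j=2 S=94.2800 intr=38.6500 cont=40.9609 V=40.9609[hold]; j=3 S=119.2666 intr=13.6634 cont=21.8770 V=21.8770[hold]; j=4 S=150.8753 intr=0.0000 cont=7.6387 V=7.6387[hold]  S*(4)=-
k=3: j=0 S=66.2629 intr=66.6671 cont=67.5444 V=67.5444[hold]; j=1 S=83.8243 intr=49.1057 cont=50.9948 V=50.9948[hold]; j=2 S=106.0399 intr=26.8901 cont=32.3321 V=32.3321[hold]; j=3 S=134.1431 intr=0.0000 cont=15.4621 V=15.4621[hold]  S*(3)=-
k=2: j=0 S=74.5282 intr=58.4018 cont=59.9768 V=59.9768[hold]; j=1 S=94.2800 intr=38.6500 cont=42.5275 V=42.5275[hold]; j=2 S=119.2666 intr=13.6634 cont=24.7145 V=24.7145[hold]  S*(2)=-
k=1: j=0 S=83.8243 intr=49.1057 cont=52.0276 V=52.0276[hold]; j=1 S=106.0399 intr=26.8901 cont=34.4620 V=34.4620[hold]  S*(1)=-
k=0: j=0 S=94.2800 intr=38.6500 cont=44.0475 V=44.0475[hold]  S*(0)=-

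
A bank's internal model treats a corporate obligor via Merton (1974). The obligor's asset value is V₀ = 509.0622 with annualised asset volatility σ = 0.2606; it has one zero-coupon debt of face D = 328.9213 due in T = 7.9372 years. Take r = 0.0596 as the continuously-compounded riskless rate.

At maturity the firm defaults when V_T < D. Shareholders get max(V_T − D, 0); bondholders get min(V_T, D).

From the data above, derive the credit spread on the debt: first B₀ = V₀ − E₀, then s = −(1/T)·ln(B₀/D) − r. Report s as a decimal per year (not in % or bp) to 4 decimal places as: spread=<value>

With assets at 509.0622 and a single debt payment of 328.9213 at 7.9372 years:
d₁ = [ln(V₀/D) + (r + σ²/2)T] / (σ√T)
   = [ln(509.0622/328.9213) + (0.0596 + 0.5·0.2606²)·7.9372] / (0.2606·√7.9372)
   = [0.436752 + 0.742574] / 0.734189 = 1.606297
d₂ = d₁ − σ√T = 1.606297 − 0.734189 = 0.872107
N(d₁) = 0.945896,  N(d₂) = 0.808425,  e^(−rT) = 0.623094
E₀ = V₀·N(d₁) − D·e^(−rT)·N(d₂)
   = 509.0622·0.945896 − 328.9213·0.623094·0.808425 = 315.833760
B₀ = V₀ − E₀ = 509.0622 − 315.833760 = 193.228440
spread = −(1/T)·ln(B₀/D) − r = −(1/7.9372)·ln(193.228440/328.9213) − 0.0596 = 0.00741928

spread=0.0074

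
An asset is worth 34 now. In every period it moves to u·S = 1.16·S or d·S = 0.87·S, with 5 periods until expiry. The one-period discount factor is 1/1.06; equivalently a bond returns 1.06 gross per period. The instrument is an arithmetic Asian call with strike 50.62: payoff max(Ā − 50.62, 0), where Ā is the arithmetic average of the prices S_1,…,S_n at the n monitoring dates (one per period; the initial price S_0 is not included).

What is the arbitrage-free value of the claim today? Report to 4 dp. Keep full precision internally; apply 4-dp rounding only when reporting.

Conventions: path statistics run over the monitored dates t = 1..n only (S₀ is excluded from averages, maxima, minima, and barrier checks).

price = 0.3298

With p* = (R−d)/(u−d) = 0.6552, sum probability × payoff across the paths and divide by R^5.
Enumerate all 2^5 = 32 price paths (U = up ×1.16, D = down ×0.87); each path with k up-moves has probability p*^k·(1−p*)^(5−k).
DDDDD: Ā=22.8257, payoff=0.0000, prob=0.004875
UDDDD: Ā=30.4343, payoff=0.0000, prob=0.009263
DUDDD: Ā=28.4623, payoff=0.0000, prob=0.009263
UUDDD: Ā=37.9497, payoff=0.0000, prob=0.017600
DDUDD: Ā=26.7466, payoff=0.0000, prob=0.009263
UDUDD: Ā=35.6622, payoff=0.0000, prob=0.017600
DUUDD: Ā=33.6902, payoff=0.0000, prob=0.017600
UUUDD: Ā=44.9202, payoff=0.0000, prob=0.033440
DDDUD: Ā=25.2540, payoff=0.0000, prob=0.009263
UDDUD: Ā=33.6720, payoff=0.0000, prob=0.017600
DUDUD: Ā=31.7000, payoff=0.0000, prob=0.017600
UUDUD: Ā=42.2667, payoff=0.0000, prob=0.033440
DDUUD: Ā=29.9844, payoff=0.0000, prob=0.017600
UDUUD: Ā=39.9792, payoff=0.0000, prob=0.033440
DUUUD: Ā=38.0072, payoff=0.0000, prob=0.033440
UUUUD: Ā=50.6763, payoff=0.0563, prob=0.063537
DDDDU: Ā=23.9555, payoff=0.0000, prob=0.009263
UDDDU: Ā=31.9406, payoff=0.0000, prob=0.017600
DUDDU: Ā=29.9686, payoff=0.0000, prob=0.017600
UUDDU: Ā=39.9582, payoff=0.0000, prob=0.033440
DDUDU: Ā=28.2530, payoff=0.0000, prob=0.017600
UDUDU: Ā=37.6706, payoff=0.0000, prob=0.033440
DUUDU: Ā=35.6986, payoff=0.0000, prob=0.033440
UUUDU: Ā=47.5982, payoff=0.0000, prob=0.063537
DDDUU: Ā=26.7604, payoff=0.0000, prob=0.017600
UDDUU: Ā=35.6805, payoff=0.0000, prob=0.033440
DUDUU: Ā=33.7085, payoff=0.0000, prob=0.033440
UUDUU: Ā=44.9447, payoff=0.0000, prob=0.063537
DDUUU: Ā=31.9928, payoff=0.0000, prob=0.033440
UDUUU: Ā=42.6571, payoff=0.0000, prob=0.063537
DUUUU: Ā=40.6851, payoff=0.0000, prob=0.063537
UUUUU: Ā=54.2468, payoff=3.6268, prob=0.120720
Price = Σ prob·payoff / R^5 = 0.441406 / 1.338226 = 0.3298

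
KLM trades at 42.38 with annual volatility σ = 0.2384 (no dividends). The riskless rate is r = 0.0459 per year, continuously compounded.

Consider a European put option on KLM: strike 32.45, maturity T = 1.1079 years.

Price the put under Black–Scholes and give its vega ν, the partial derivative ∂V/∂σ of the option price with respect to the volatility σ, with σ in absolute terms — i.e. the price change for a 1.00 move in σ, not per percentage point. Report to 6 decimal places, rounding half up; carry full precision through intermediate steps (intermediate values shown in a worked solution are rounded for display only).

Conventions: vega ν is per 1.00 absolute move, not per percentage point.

σ√T = 0.2384·√1.1079 = 0.250932
d₁ = (ln(S/K) + (r+σ²/2)T) / (σ√T) = (ln(42.38/32.45) + (0.0459+0.2384²/2)·1.1079) / 0.250932 = (0.266976 + 0.082336) / 0.250932 = 1.392058
d₂ = d₁ − σ√T = 1.392058 − 0.250932 = 1.141125
e^{−rT} = 0.950419
N(−d₁) = 0.081952,  N(−d₂) = 0.126909
Put price V = K·e^{−rT}·N(−d₂) − S·N(−d₁) = 3.914007 − 3.473145 = 0.440862
φ(d₁) = (1/√(2π))·e^{−d₁²/2} = 0.151397
ν = S·φ(d₁)·√T = 6.753486

price = 0.440862
ν = 6.753486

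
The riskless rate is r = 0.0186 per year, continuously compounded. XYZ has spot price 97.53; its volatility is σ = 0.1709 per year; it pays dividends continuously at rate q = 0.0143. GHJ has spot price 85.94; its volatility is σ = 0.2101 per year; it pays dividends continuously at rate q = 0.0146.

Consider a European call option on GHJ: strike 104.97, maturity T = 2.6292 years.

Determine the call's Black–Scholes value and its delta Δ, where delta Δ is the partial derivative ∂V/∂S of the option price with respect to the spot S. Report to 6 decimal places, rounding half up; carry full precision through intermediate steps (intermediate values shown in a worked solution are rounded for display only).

σ√T = 0.2101·√2.6292 = 0.340673
d₁ = (ln(S/K) + (r−q+σ²/2)T) / (σ√T) = (ln(85.94/104.97) + (0.0186−0.0146+0.2101²/2)·2.6292) / 0.340673 = (-0.200025 + 0.068546) / 0.340673 = -0.385940
d₂ = d₁ − σ√T = -0.385940 − 0.340673 = -0.726613
e^{−rT} = 0.952273
e^{−qT} = 0.962341
N(d₁) = 0.349771,  N(d₂) = 0.233732
Call price V = S·e^{−qT}·N(d₁) − K·e^{−rT}·N(d₂) = 28.927286 − 23.363837 = 5.563450
Δ = e^{−qT}·N(d₁) = 0.336599

price = 5.563450
Δ = 0.336599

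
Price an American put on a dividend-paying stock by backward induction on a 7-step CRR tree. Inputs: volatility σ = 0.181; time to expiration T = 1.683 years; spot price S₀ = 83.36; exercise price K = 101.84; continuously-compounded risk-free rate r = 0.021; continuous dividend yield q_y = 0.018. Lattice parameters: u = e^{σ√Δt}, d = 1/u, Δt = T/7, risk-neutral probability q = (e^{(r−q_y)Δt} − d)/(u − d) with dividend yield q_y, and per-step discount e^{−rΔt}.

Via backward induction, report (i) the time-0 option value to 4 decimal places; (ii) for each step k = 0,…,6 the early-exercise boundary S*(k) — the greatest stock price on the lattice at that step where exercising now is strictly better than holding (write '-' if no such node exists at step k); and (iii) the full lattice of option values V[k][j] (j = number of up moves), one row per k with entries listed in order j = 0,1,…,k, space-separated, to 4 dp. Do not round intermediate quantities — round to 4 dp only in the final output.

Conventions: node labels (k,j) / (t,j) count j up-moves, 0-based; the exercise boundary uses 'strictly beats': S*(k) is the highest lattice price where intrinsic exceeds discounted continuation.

price = 20.3472
boundary = - - 69.8023 63.8743 69.8023 76.2805 83.3600
tree:
20.3472
25.9478 14.5393
32.0377 19.6726 9.1729
37.9657 25.6333 13.4705 4.6486
43.3903 32.0377 19.0167 7.6487 1.4718
48.3543 37.9657 25.5595 12.1819 2.8550 0.0000
52.8966 43.3903 32.0377 18.4800 5.5383 0.0000 0.0000
57.0532 48.3543 37.9657 25.5595 10.7435 0.0000 0.0000 0.0000

params: Δt=0.24043 u=1.09281 d=0.91507 q=0.48189 e^(-rΔt)=0.99496
t_7 payoffs: 57.0532 48.3543 37.9657 25.5595 10.7435 0.0000 0.0000 0.0000
t_6: node(6,0) S=48.9434 payoff=52.8966 vs cont=52.5951 → 52.8966 [stop]  node(6,1) S=58.4497 payoff=43.3903 vs cont=43.1298 → 43.3903 [stop]  node(6,2) S=69.8023 payoff=32.0377 vs cont=31.8262 → 32.0377 [stop]  node(6,3) S=83.3600 payoff=18.4800 vs cont=18.3271 → 18.4800 [stop]  node(6,4) S=99.5510 payoff=2.2890 vs cont=5.5383 → 5.5383 [wait]  node(6,5) S=118.8867 payoff=0.0000 vs cont=0.0000 → 0.0000 [wait]  node(6,6) S=141.9781 payoff=0.0000 vs cont=0.0000 → 0.0000 [wait]  ⇒ S*(6)=83.3600
t_5: node(5,0) S=53.4857 payoff=48.3543 vs cont=48.0723 → 48.3543 [stop]  node(5,1) S=63.8743 payoff=37.9657 vs cont=37.7287 → 37.9657 [stop]  node(5,2) S=76.2805 payoff=25.5595 vs cont=25.3760 → 25.5595 [stop]  node(5,3) S=91.0965 payoff=10.7435 vs cont=12.1819 → 12.1819 [wait]  node(5,4) S=108.7901 payoff=0.0000 vs cont=2.8550 → 2.8550 [wait]  node(5,5) S=129.9204 payoff=0.0000 vs cont=0.0000 → 0.0000 [wait]  ⇒ S*(5)=76.2805
t_4: node(4,0) S=58.4497 payoff=43.3903 vs cont=43.1298 → 43.3903 [stop]  node(4,1) S=69.8023 payoff=32.0377 vs cont=31.8262 → 32.0377 [stop]  node(4,2) S=83.3600 payoff=18.4800 vs cont=19.0167 → 19.0167 [wait]  node(4,3) S=99.5510 payoff=2.2890 vs cont=7.6487 → 7.6487 [wait]  node(4,4) S=118.8867 payoff=0.0000 vs cont=1.4718 → 1.4718 [wait]  ⇒ S*(4)=69.8023
t_3: node(3,0) S=63.8743 payoff=37.9657 vs cont=37.7287 → 37.9657 [stop]  node(3,1) S=76.2805 payoff=25.5595 vs cont=25.6333 → 25.6333 [wait]  node(3,2) S=91.0965 payoff=10.7435 vs cont=13.4705 → 13.4705 [wait]  node(3,3) S=108.7901 payoff=0.0000 vs cont=4.6486 → 4.6486 [wait]  ⇒ S*(3)=63.8743
t_2: node(2,0) S=69.8023 payoff=32.0377 vs cont=31.8616 → 32.0377 [stop]  node(2,1) S=83.3600 payoff=18.4800 vs cont=19.6726 → 19.6726 [wait]  node(2,2) S=99.5510 payoff=2.2890 vs cont=9.1729 → 9.1729 [wait]  ⇒ S*(2)=69.8023
t_1: node(1,0) S=76.2805 payoff=25.5595 vs cont=25.9478 → 25.9478 [wait]  node(1,1) S=91.0965 payoff=10.7435 vs cont=14.5393 → 14.5393 [wait]  ⇒ S*(1)=-
t_0: node(0,0) S=83.3600 payoff=18.4800 vs cont=20.3472 → 20.3472 [wait]  ⇒ S*(0)=-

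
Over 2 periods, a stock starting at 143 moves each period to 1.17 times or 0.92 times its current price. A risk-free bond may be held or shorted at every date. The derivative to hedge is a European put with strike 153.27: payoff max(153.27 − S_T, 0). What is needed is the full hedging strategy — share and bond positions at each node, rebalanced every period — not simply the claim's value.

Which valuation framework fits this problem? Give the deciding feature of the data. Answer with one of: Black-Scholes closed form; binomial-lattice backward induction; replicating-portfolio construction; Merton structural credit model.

framework: replicating-portfolio construction

Key observation: the task asks for the hedge itself — share and bond holdings at every node of the 2-period tree on spot 143 with factors 1.17/0.92 — which is exactly what the replicating-portfolio construction produces.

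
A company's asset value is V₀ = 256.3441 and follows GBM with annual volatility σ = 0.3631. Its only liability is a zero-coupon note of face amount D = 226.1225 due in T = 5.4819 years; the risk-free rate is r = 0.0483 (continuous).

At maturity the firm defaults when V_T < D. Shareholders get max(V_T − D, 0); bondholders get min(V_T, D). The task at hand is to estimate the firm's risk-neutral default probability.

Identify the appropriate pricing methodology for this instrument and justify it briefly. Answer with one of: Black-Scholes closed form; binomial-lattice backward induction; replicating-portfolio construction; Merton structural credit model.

framework: Merton structural credit model

Key observation: with the firm-asset dynamics (V₀ = 256.3441) and a single zero-coupon liability of face 226.1225 given, debt value, spread, and default probability all derive from the option view of the balance sheet.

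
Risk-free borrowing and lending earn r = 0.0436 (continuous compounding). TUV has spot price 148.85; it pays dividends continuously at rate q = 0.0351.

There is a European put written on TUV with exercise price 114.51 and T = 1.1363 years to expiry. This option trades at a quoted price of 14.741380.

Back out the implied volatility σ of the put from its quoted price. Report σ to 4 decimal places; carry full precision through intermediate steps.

sigma = 0.5446

At σ = 0.5446 the Black–Scholes value reproduces the quote:
σ√T = 0.5446·√1.1363 = 0.580529
d₁ = (ln(S/K) + (r−q+σ²/2)T) / (σ√T) = (ln(148.85/114.51) + (0.0436−0.0351+0.5446²/2)·1.1363) / 0.580529 = (0.262277 + 0.178166) / 0.580529 = 0.758691
d₂ = d₁ − σ√T = 0.758691 − 0.580529 = 0.178162
e^{−rT} = 0.951665
e^{−qT} = 0.960901
N(−d₁) = 0.224019,  N(−d₂) = 0.429298
V = K·e^{−rT}·N(−d₂) − S·e^{−qT}·N(−d₁) = 46.782775 − 32.041395 = 14.741380 (the observed quote) — the price is monotone increasing in volatility, hence this σ is the only solution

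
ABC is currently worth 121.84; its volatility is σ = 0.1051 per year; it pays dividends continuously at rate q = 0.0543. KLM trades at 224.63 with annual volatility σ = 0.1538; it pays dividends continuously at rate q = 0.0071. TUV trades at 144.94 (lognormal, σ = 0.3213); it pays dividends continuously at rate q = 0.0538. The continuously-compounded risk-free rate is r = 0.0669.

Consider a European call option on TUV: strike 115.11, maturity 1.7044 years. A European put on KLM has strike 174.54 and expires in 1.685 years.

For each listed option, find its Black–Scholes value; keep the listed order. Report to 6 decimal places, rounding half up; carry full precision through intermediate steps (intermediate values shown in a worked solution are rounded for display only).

[TUV call K=115.11]
σ√T = 0.3213·√1.7044 = 0.419466
d₁ = (ln(S/K) + (r−q+σ²/2)T) / (σ√T) = (ln(144.94/115.11) + (0.0669−0.0538+0.3213²/2)·1.7044) / 0.419466 = (0.230432 + 0.110303) / 0.419466 = 0.812307
d₂ = d₁ − σ√T = 0.812307 − 0.419466 = 0.392842
e^{−rT} = 0.892236
e^{−qT} = 0.912382
N(d₁) = 0.791692,  N(d₂) = 0.652782
price = S·e^{−qT}·N(d₁) − K·e^{−rT}·N(d₂) = 104.693884 − 67.044151 = 37.649733
[KLM put K=174.54]
σ√T = 0.1538·√1.685 = 0.199644
d₁ = (ln(S/K) + (r−q+σ²/2)T) / (σ√T) = (ln(224.63/174.54) + (0.0669−0.0071+0.1538²/2)·1.685) / 0.199644 = (0.252301 + 0.120692) / 0.199644 = 1.868288
d₂ = d₁ − σ√T = 1.868288 − 0.199644 = 1.668644
e^{−rT} = 0.893395
e^{−qT} = 0.988108
N(−d₁) = 0.030861,  N(−d₂) = 0.047594
price = K·e^{−rT}·N(−d₂) − S·e^{−qT}·N(−d₁) = 7.421478 − 6.849858 = 0.571620

price(TUV call K=115.11) = 37.649733
price(KLM put K=174.54) = 0.571620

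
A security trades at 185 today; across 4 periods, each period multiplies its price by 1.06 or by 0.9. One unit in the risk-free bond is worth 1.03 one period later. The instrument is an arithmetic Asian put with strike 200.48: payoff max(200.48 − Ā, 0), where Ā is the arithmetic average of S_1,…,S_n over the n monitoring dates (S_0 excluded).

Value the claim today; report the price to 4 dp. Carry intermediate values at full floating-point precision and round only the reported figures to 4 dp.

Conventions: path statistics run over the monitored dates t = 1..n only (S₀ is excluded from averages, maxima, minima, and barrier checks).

Risk-neutral up-probability p* = (R−d)/(u−d) = (1.03−0.9)/(1.06−0.9) = 0.8125; the claim prices as the p*-weighted sum of path payoffs discounted by R^4.
Enumerate all 2^4 = 16 price paths (U = up ×1.06, D = down ×0.9); each path with k up-moves has probability p*^k·(1−p*)^(4−k).
DDDD: Ā=143.1484, payoff=57.3316, prob=0.001236
UDDD: Ā=168.5970, payoff=31.8830, prob=0.005356
DUDD: Ā=161.1970, payoff=39.2830, prob=0.005356
UUDD: Ā=189.8542, payoff=10.6258, prob=0.023209
DDUD: Ā=154.5370, payoff=45.9430, prob=0.005356
UDUD: Ā=182.0102, payoff=18.4698, prob=0.023209
DUUD: Ā=174.6102, payoff=25.8698, prob=0.023209
UUUD: Ā=205.6520, payoff=0.0000, prob=0.100571
DDDU: Ā=148.5430, payoff=51.9370, prob=0.005356
UDDU: Ā=174.9506, payoff=25.5294, prob=0.023209
DUDU: Ā=167.5506, payoff=32.9294, prob=0.023209
UUDU: Ā=197.3374, payoff=3.1426, prob=0.100571
DDUU: Ā=160.8906, payoff=39.5894, prob=0.023209
UDUU: Ā=189.4934, payoff=10.9866, prob=0.100571
DUUU: Ā=182.0934, payoff=18.3866, prob=0.100571
UUUU: Ā=214.4655, payoff=0.0000, prob=0.435806
Price = Σ prob·payoff / R^4 = 7.797614 / 1.125509 = 6.9281

price = 6.9281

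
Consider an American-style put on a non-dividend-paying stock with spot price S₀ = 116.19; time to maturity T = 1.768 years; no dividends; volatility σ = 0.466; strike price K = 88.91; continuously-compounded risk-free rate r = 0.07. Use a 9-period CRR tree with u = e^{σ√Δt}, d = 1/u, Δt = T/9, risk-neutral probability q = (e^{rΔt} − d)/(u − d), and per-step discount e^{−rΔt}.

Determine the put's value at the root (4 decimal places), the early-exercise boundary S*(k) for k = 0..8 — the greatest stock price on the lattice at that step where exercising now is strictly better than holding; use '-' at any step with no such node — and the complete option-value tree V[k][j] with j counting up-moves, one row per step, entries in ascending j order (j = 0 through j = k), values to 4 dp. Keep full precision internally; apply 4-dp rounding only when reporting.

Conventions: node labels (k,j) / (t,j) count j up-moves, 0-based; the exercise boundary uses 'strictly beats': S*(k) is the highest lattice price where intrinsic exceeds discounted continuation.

price = 9.7445
boundary = - - - - 50.8593 41.3686 50.8593 62.5274 50.8593
tree:
9.7445
14.3176 5.1064
20.4848 8.0966 2.0375
28.4185 12.5414 3.5493 0.4702
38.0507 18.8765 6.0889 0.9201 0.0000
47.5414 27.4123 10.2395 1.8002 0.0000 0.0000
55.2610 38.0507 16.7592 3.5222 0.0000 0.0000 0.0000
61.5402 47.5414 26.3826 6.8916 0.0000 0.0000 0.0000 0.0000
66.6476 55.2610 38.0507 13.4840 0.0000 0.0000 0.0000 0.0000 0.0000
70.8019 61.5402 47.5414 26.3826 0.0000 0.0000 0.0000 0.0000 0.0000 0.0000

params: Δt=0.19644 u=1.22942 d=0.81339 q=0.48183 e^(-rΔt)=0.98634
t_9 payoffs: 70.8019 61.5402 47.5414 26.3826 0.0000 0.0000 0.0000 0.0000 0.0000 0.0000
t_8: node(8,0) S=22.2624 payoff=66.6476 vs cont=65.4333 → 66.6476 [stop]  node(8,1) S=33.6490 payoff=55.2610 vs cont=54.0468 → 55.2610 [stop]  node(8,2) S=50.8593 payoff=38.0507 vs cont=36.8364 → 38.0507 [stop]  node(8,3) S=76.8723 payoff=12.0377 vs cont=13.4840 → 13.4840 [wait]  node(8,4) S=116.1900 payoff=0.0000 vs cont=0.0000 → 0.0000 [wait]  node(8,5) S=175.6175 payoff=0.0000 vs cont=0.0000 → 0.0000 [wait]  node(8,6) S=265.4403 payoff=0.0000 vs cont=0.0000 → 0.0000 [wait]  node(8,7) S=401.2046 payoff=0.0000 vs cont=0.0000 → 0.0000 [wait]  node(8,8) S=606.4079 payoff=0.0000 vs cont=0.0000 → 0.0000 [wait]  ⇒ S*(8)=50.8593
t_7: node(7,0) S=27.3698 payoff=61.5402 vs cont=60.3259 → 61.5402 [stop]  node(7,1) S=41.3686 payoff=47.5414 vs cont=46.3271 → 47.5414 [stop]  node(7,2) S=62.5274 payoff=26.3826 vs cont=25.8557 → 26.3826 [stop]  node(7,3) S=94.5081 payoff=0.0000 vs cont=6.8916 → 6.8916 [wait]  node(7,4) S=142.8461 payoff=0.0000 vs cont=0.0000 → 0.0000 [wait]  node(7,5) S=215.9073 payoff=0.0000 vs cont=0.0000 → 0.0000 [wait]  node(7,6) S=326.3370 payoff=0.0000 vs cont=0.0000 → 0.0000 [wait]  node(7,7) S=493.2480 payoff=0.0000 vs cont=0.0000 → 0.0000 [wait]  ⇒ S*(7)=62.5274
t_6: node(6,0) S=33.6490 payoff=55.2610 vs cont=54.0468 → 55.2610 [stop]  node(6,1) S=50.8593 payoff=38.0507 vs cont=36.8364 → 38.0507 [stop]  node(6,2) S=76.8723 payoff=12.0377 vs cont=16.7592 → 16.7592 [wait]  node(6,3) S=116.1900 payoff=0.0000 vs cont=3.5222 → 3.5222 [wait]  node(6,4) S=175.6175 payoff=0.0000 vs cont=0.0000 → 0.0000 [wait]  node(6,5) S=265.4403 payoff=0.0000 vs cont=0.0000 → 0.0000 [wait]  node(6,6) S=401.2046 payoff=0.0000 vs cont=0.0000 → 0.0000 [wait]  ⇒ S*(6)=50.8593
t_5: node(5,0) S=41.3686 payoff=47.5414 vs cont=46.3271 → 47.5414 [stop]  node(5,1) S=62.5274 payoff=26.3826 vs cont=27.4123 → 27.4123 [wait]  node(5,2) S=94.5081 payoff=0.0000 vs cont=10.2395 → 10.2395 [wait]  node(5,3) S=142.8461 payoff=0.0000 vs cont=1.8002 → 1.8002 [wait]  node(5,4) S=215.9073 payoff=0.0000 vs cont=0.0000 → 0.0000 [wait]  node(5,5) S=326.3370 payoff=0.0000 vs cont=0.0000 → 0.0000 [wait]  ⇒ S*(5)=41.3686
t_4: node(4,0) S=50.8593 payoff=38.0507 vs cont=37.3258 → 38.0507 [stop]  node(4,1) S=76.8723 payoff=12.0377 vs cont=18.8765 → 18.8765 [wait]  node(4,2) S=116.1900 payoff=0.0000 vs cont=6.0889 → 6.0889 [wait]  node(4,3) S=175.6175 payoff=0.0000 vs cont=0.9201 → 0.9201 [wait]  node(4,4) S=265.4403 payoff=0.0000 vs cont=0.0000 → 0.0000 [wait]  ⇒ S*(4)=50.8593
t_3: node(3,0) S=62.5274 payoff=26.3826 vs cont=28.4185 → 28.4185 [wait]  node(3,1) S=94.5081 payoff=0.0000 vs cont=12.5414 → 12.5414 [wait]  node(3,2) S=142.8461 payoff=0.0000 vs cont=3.5493 → 3.5493 [wait]  node(3,3) S=215.9073 payoff=0.0000 vs cont=0.4702 → 0.4702 [wait]  ⇒ S*(3)=-
t_2: node(2,0) S=76.8723 payoff=12.0377 vs cont=20.4848 → 20.4848 [wait]  node(2,1) S=116.1900 payoff=0.0000 vs cont=8.0966 → 8.0966 [wait]  node(2,2) S=175.6175 payoff=0.0000 vs cont=2.0375 → 2.0375 [wait]  ⇒ S*(2)=-
t_1: node(1,0) S=94.5081 payoff=0.0000 vs cont=14.3176 → 14.3176 [wait]  node(1,1) S=142.8461 payoff=0.0000 vs cont=5.1064 → 5.1064 [wait]  ⇒ S*(1)=-
t_0: node(0,0) S=116.1900 payoff=0.0000 vs cont=9.7445 → 9.7445 [wait]  ⇒ S*(0)=-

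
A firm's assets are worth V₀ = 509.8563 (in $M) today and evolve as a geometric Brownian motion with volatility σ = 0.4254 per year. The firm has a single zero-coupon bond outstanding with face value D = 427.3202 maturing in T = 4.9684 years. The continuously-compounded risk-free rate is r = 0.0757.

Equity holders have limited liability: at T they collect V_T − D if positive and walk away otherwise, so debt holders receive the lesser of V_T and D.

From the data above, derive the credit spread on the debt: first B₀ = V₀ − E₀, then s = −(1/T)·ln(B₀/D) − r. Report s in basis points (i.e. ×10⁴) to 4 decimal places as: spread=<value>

Work the structural quantities from V₀ = 509.8563 against face 427.3202:
d₁ = [ln(V₀/D) + (r + σ²/2)T] / (σ√T)
   = [ln(509.8563/427.3202) + (0.0757 + 0.5·0.4254²)·4.9684] / (0.4254·√4.9684)
   = [0.176595 + 0.825662] / 0.948213 = 1.056996
d₂ = d₁ − σ√T = 1.056996 − 0.948213 = 0.108783
N(d₁) = 0.854743,  N(d₂) = 0.543313,  e^(−rT) = 0.686528
E₀ = V₀·N(d₁) − D·e^(−rT)·N(d₂)
   = 509.8563·0.854743 − 427.3202·0.686528·0.543313 = 276.405986
B₀ = V₀ − E₀ = 509.8563 − 276.405986 = 233.450314
spread = −(1/T)·ln(B₀/D) − r = −(1/4.9684)·ln(233.450314/427.3202) − 0.0757 = 0.04598190
in basis points: 0.04598190 × 10⁴ = 459.8190 bp

spread=459.8190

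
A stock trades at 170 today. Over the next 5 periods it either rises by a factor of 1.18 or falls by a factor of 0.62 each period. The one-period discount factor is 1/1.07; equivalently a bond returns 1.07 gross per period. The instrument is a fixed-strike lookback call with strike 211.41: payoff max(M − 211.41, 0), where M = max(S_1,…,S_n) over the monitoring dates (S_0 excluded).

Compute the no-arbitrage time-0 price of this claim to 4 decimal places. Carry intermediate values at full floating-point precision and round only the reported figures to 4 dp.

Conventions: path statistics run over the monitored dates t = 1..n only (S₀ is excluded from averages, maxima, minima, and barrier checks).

Set p* = 0.8036 (from d < R < u); the path-dependent value is the discounted p*-expectation over all price paths.
Enumerate all 2^5 = 32 price paths (U = up ×1.18, D = down ×0.62); each path with k up-moves has probability p*^k·(1−p*)^(5−k).
DDDDD: M=105.4000, payoff=0.0000, prob=0.000292
UDDDD: M=200.6000, payoff=0.0000, prob=0.001196
DUDDD: M=124.3720, payoff=0.0000, prob=0.001196
UUDDD: M=236.7080, payoff=25.2980, prob=0.004894
DDUDD: M=105.4000, payoff=0.0000, prob=0.001196
UDUDD: M=200.6000, payoff=0.0000, prob=0.004894
DUUDD: M=146.7590, payoff=0.0000, prob=0.004894
UUUDD: M=279.3154, payoff=67.9054, prob=0.020021
DDDUD: M=105.4000, payoff=0.0000, prob=0.001196
UDDUD: M=200.6000, payoff=0.0000, prob=0.004894
DUDUD: M=124.3720, payoff=0.0000, prob=0.004894
UUDUD: M=236.7080, payoff=25.2980, prob=0.020021
DDUUD: M=105.4000, payoff=0.0000, prob=0.004894
UDUUD: M=200.6000, payoff=0.0000, prob=0.020021
DUUUD: M=173.1756, payoff=0.0000, prob=0.020021
UUUUD: M=329.5922, payoff=118.1822, prob=0.081904
DDDDU: M=105.4000, payoff=0.0000, prob=0.001196
UDDDU: M=200.6000, payoff=0.0000, prob=0.004894
DUDDU: M=124.3720, payoff=0.0000, prob=0.004894
UUDDU: M=236.7080, payoff=25.2980, prob=0.020021
DDUDU: M=105.4000, payoff=0.0000, prob=0.004894
UDUDU: M=200.6000, payoff=0.0000, prob=0.020021
DUUDU: M=146.7590, payoff=0.0000, prob=0.020021
UUUDU: M=279.3154, payoff=67.9054, prob=0.081904
DDDUU: M=105.4000, payoff=0.0000, prob=0.004894
UDDUU: M=200.6000, payoff=0.0000, prob=0.020021
DUDUU: M=124.3720, payoff=0.0000, prob=0.020021
UUDUU: M=236.7080, payoff=25.2980, prob=0.081904
DDUUU: M=107.3689, payoff=0.0000, prob=0.020021
UDUUU: M=204.3472, payoff=0.0000, prob=0.081904
DUUUU: M=204.3472, payoff=0.0000, prob=0.081904
UUUUU: M=388.9188, payoff=177.5088, prob=0.335060
Price = Σ prob·payoff / R^5 = 79.285624 / 1.402552 = 56.5296

price = 56.5296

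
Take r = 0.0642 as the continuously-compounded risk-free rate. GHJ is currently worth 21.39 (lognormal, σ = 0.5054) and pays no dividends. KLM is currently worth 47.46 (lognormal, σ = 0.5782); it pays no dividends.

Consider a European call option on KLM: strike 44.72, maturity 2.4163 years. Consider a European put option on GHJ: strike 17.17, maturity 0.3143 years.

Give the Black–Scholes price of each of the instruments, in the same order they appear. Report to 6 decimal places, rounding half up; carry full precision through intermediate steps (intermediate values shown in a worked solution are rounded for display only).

price(KLM call K=44.72) = 19.847231
price(GHJ put K=17.17) = 0.590962

[KLM call K=44.72]
σ√T = 0.5782·√2.4163 = 0.898780
d₁ = (ln(S/K) + (r+σ²/2)T) / (σ√T) = (ln(47.46/44.72) + (0.0642+0.5782²/2)·2.4163) / 0.898780 = (0.059466 + 0.559029) / 0.898780 = 0.688150
d₂ = d₁ − σ√T = 0.688150 − 0.898780 = -0.210630
e^{−rT} = 0.856307
N(d₁) = 0.754321,  N(d₂) = 0.416588
price = S·N(d₁) − K·e^{−rT}·N(d₂) = 35.800071 − 15.952839 = 19.847231
[GHJ put K=17.17]
σ√T = 0.5054·√0.3143 = 0.283340
d₁ = (ln(S/K) + (r+σ²/2)T) / (σ√T) = (ln(21.39/17.17) + (0.0642+0.5054²/2)·0.3143) / 0.283340 = (0.219760 + 0.060319) / 0.283340 = 0.988491
d₂ = d₁ − σ√T = 0.988491 − 0.283340 = 0.705151
e^{−rT} = 0.980024
N(−d₁) = 0.161456,  N(−d₂) = 0.240358
price = K·e^{−rT}·N(−d₂) − S·N(−d₁) = 4.044511 − 3.453549 = 0.590962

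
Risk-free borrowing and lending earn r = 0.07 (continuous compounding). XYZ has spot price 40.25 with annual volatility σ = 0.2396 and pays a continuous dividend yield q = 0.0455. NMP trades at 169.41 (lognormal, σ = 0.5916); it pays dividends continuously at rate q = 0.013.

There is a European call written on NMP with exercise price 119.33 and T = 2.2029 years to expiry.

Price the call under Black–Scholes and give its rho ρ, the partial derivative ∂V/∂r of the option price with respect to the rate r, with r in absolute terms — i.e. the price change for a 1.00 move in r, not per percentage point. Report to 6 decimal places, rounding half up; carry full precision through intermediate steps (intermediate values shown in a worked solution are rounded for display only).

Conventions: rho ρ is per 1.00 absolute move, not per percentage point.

σ√T = 0.5916·√2.2029 = 0.878063
d₁ = (ln(S/K) + (r−q+σ²/2)T) / (σ√T) = (ln(169.41/119.33) + (0.07−0.013+0.5916²/2)·2.2029) / 0.878063 = (0.350429 + 0.511062) / 0.878063 = 0.981127
d₂ = d₁ − σ√T = 0.981127 − 0.878063 = 0.103065
e^{−rT} = 0.857098
e^{−qT} = 0.971768
N(d₁) = 0.836735,  N(d₂) = 0.541044
Call price V = S·e^{−qT}·N(d₁) − K·e^{−rT}·N(d₂) = 137.749429 − 55.336649 = 82.412780
ρ = K·T·e^{−rT}·N(d₂) = 121.901104

price = 82.412780
ρ = 121.901104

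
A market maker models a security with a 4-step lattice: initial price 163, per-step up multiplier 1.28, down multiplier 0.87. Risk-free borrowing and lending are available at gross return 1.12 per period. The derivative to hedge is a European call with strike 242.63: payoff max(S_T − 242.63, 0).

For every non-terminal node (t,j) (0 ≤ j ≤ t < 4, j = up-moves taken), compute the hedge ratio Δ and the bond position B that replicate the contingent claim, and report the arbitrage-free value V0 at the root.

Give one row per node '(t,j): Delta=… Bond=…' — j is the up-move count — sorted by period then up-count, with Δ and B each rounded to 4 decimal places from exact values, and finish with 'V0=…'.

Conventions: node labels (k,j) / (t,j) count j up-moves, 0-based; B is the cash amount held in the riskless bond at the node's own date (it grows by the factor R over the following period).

(0,0): Delta=0.5923 Bond=-67.1055
(1,0): Delta=0.2792 Bond=-30.7548
(1,1): Delta=0.7285 Bond=-103.5762
(2,0): Delta=0.0000 Bond=0.0000
(2,1): Delta=0.4006 Bond=-56.4905
(2,2): Delta=0.8711 Bond=-154.0949
(3,0): Delta=0.0000 Bond=0.0000
(3,1): Delta=0.0000 Bond=0.0000
(3,2): Delta=0.5749 Bond=-103.7618
(3,3): Delta=1.0000 Bond=-216.6339
V0=29.4413

Since d<R<u, set p* = (R−d)/(u−d) = 0.6098; price each node as the discounted p*-expectation of its children.
Payoffs at expiry: V(4,0)=0.0000, V(4,1)=0.0000, V(4,2)=0.0000, V(4,3)=54.7671, V(4,4)=194.9198
(3,0): S=107.3360. Δ = (V_up−V_dn)/(S_up−S_dn) = (0.0000−0.0000)/(137.3901−93.3823) = 0.0000. V = [p*·0.0000 + (1−p*)·0.0000]/1.12 = 0.0000. B = V − Δ·S = 0.0000.
(3,1): S=157.9196. Δ = (V_up−V_dn)/(S_up−S_dn) = (0.0000−0.0000)/(202.1371−137.3901) = 0.0000. V = [p*·0.0000 + (1−p*)·0.0000]/1.12 = 0.0000. B = V − Δ·S = 0.0000.
(3,2): S=232.3415. Δ = (V_up−V_dn)/(S_up−S_dn) = (54.7671−0.0000)/(297.3971−202.1371) = 0.5749. V = [p*·54.7671 + (1−p*)·0.0000]/1.12 = 29.8166. B = V − Δ·S = -103.7618.
(3,3): S=341.8358. Δ = (V_up−V_dn)/(S_up−S_dn) = (194.9198−54.7671)/(437.5498−297.3971) = 1.0000. V = [p*·194.9198 + (1−p*)·54.7671]/1.12 = 125.2018. B = V − Δ·S = -216.6339.
(2,0): S=123.3747. Δ = (V_up−V_dn)/(S_up−S_dn) = (0.0000−0.0000)/(157.9196−107.3360) = 0.0000. V = [p*·0.0000 + (1−p*)·0.0000]/1.12 = 0.0000. B = V − Δ·S = 0.0000.
(2,1): S=181.5168. Δ = (V_up−V_dn)/(S_up−S_dn) = (29.8166−0.0000)/(232.3415−157.9196) = 0.4006. V = [p*·29.8166 + (1−p*)·0.0000]/1.12 = 16.2329. B = V − Δ·S = -56.4905.
(2,2): S=267.0592. Δ = (V_up−V_dn)/(S_up−S_dn) = (125.2018−29.8166)/(341.8358−232.3415) = 0.8711. V = [p*·125.2018 + (1−p*)·29.8166]/1.12 = 78.5521. B = V − Δ·S = -154.0949.
(1,0): S=141.8100. Δ = (V_up−V_dn)/(S_up−S_dn) = (16.2329−0.0000)/(181.5168−123.3747) = 0.2792. V = [p*·16.2329 + (1−p*)·0.0000]/1.12 = 8.8376. B = V − Δ·S = -30.7548.
(1,1): S=208.6400. Δ = (V_up−V_dn)/(S_up−S_dn) = (78.5521−16.2329)/(267.0592−181.5168) = 0.7285. V = [p*·78.5521 + (1−p*)·16.2329]/1.12 = 48.4218. B = V − Δ·S = -103.5762.
(0,0): S=163.0000. Δ = (V_up−V_dn)/(S_up−S_dn) = (48.4218−8.8376)/(208.6400−141.8100) = 0.5923. V = [p*·48.4218 + (1−p*)·8.8376]/1.12 = 29.4413. B = V − Δ·S = -67.1055.
Verification: the root portfolio costs Δ(0,0)·S0 + B(0,0) = 29.4413, matching V0.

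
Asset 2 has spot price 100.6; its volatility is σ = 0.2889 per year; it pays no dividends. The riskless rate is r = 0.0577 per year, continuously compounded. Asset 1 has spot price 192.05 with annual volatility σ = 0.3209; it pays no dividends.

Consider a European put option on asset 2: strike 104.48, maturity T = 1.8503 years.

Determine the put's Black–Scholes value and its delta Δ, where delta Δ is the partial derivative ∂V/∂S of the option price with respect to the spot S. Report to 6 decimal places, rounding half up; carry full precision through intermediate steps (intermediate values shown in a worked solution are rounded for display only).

σ√T = 0.2889·√1.8503 = 0.392978
d₁ = (ln(S/K) + (r+σ²/2)T) / (σ√T) = (ln(100.6/104.48) + (0.0577+0.2889²/2)·1.8503) / 0.392978 = (-0.037843 + 0.183978) / 0.392978 = 0.371865
d₂ = d₁ − σ√T = 0.371865 − 0.392978 = -0.021113
e^{−rT} = 0.898739
N(−d₁) = 0.354997,  N(−d₂) = 0.508422
Put price V = K·e^{−rT}·N(−d₂) − S·N(−d₁) = 47.741003 − 35.712666 = 12.028337
Δ = −N(−d₁) = -0.354997

price = 12.028337
Δ = -0.354997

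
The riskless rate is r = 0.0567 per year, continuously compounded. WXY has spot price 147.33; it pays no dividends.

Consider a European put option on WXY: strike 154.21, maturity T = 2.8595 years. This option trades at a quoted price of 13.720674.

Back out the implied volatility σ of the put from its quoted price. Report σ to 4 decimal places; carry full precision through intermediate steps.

At σ = 0.2233 the Black–Scholes value reproduces the quote:
σ√T = 0.2233·√2.8595 = 0.377602
d₁ = (ln(S/K) + (r+σ²/2)T) / (σ√T) = (ln(147.33/154.21) + (0.0567+0.2233²/2)·2.8595) / 0.377602 = (-0.045640 + 0.233425) / 0.377602 = 0.497309
d₂ = d₁ − σ√T = 0.497309 − 0.377602 = 0.119708
e^{−rT} = 0.850328
N(−d₁) = 0.309485,  N(−d₂) = 0.452357
V = K·e^{−rT}·N(−d₂) − S·N(−d₁) = 59.317168 − 45.596494 = 13.720674 (the quoted price), and the Black–Scholes price is strictly increasing in σ, so σ is unique

sigma = 0.2233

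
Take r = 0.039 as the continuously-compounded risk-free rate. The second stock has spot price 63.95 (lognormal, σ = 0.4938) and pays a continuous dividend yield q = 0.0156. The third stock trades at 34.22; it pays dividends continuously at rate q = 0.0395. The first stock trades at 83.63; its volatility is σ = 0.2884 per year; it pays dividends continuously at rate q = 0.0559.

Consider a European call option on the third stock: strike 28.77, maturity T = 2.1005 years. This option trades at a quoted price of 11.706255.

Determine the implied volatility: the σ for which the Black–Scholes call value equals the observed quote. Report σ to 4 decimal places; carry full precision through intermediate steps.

sigma = 0.5520

At σ = 0.5520 the Black–Scholes value reproduces the quote:
σ√T = 0.552·√2.1005 = 0.800019
d₁ = (ln(S/K) + (r−q+σ²/2)T) / (σ√T) = (ln(34.22/28.77) + (0.039−0.0395+0.552²/2)·2.1005) / 0.800019 = (0.173477 + 0.318965) / 0.800019 = 0.615538
d₂ = d₁ − σ√T = 0.615538 − 0.800019 = -0.184481
e^{−rT} = 0.921346
e^{−qT} = 0.920379
N(d₁) = 0.730900,  N(d₂) = 0.426818
V = S·e^{−qT}·N(d₁) − K·e^{−rT}·N(d₂) = 23.019973 − 11.313719 = 11.706255 (matching the quote); vega is positive throughout, so no other σ reproduces this price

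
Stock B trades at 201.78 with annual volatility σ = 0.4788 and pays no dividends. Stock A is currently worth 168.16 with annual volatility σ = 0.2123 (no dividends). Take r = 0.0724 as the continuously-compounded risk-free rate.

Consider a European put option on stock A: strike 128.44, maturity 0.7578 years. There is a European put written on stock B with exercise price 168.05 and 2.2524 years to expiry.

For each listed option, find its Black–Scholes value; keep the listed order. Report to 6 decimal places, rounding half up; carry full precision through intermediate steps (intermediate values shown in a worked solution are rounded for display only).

[stock A put K=128.44]
σ√T = 0.2123·√0.7578 = 0.184811
d₁ = (ln(S/K) + (r+σ²/2)T) / (σ√T) = (ln(168.16/128.44) + (0.0724+0.2123²/2)·0.7578) / 0.184811 = (0.269454 + 0.071942) / 0.184811 = 1.847275
d₂ = d₁ − σ√T = 1.847275 − 0.184811 = 1.662464
e^{−rT} = 0.946613
N(−d₁) = 0.032354,  N(−d₂) = 0.048210
price = K·e^{−rT}·N(−d₂) − S·N(−d₁) = 5.861504 − 5.440593 = 0.420911
[stock B put K=168.05]
σ√T = 0.4788·√2.2524 = 0.718583
d₁ = (ln(S/K) + (r+σ²/2)T) / (σ√T) = (ln(201.78/168.05) + (0.0724+0.4788²/2)·2.2524) / 0.718583 = (0.182916 + 0.421254) / 0.718583 = 0.840781
d₂ = d₁ − σ√T = 0.840781 − 0.718583 = 0.122198
e^{−rT} = 0.849529
N(−d₁) = 0.200235,  N(−d₂) = 0.451371
price = K·e^{−rT}·N(−d₂) − S·N(−d₁) = 64.439208 − 40.403479 = 24.035729

price(stock A put K=128.44) = 0.420911
price(stock B put K=168.05) = 24.035729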